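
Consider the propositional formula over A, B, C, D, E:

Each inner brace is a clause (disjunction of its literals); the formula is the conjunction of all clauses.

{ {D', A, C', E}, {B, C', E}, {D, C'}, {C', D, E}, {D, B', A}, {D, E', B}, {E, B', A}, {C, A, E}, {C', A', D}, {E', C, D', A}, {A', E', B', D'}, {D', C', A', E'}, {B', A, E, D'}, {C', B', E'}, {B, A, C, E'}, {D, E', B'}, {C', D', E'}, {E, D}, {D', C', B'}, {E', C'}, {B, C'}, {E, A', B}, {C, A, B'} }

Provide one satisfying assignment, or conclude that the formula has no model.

Branch on D: set D = 1.
Branch on C: set C = 0.
Branch on A: set A = 1.
Branch on E: set E = 0.
From the singleton clause (B), B = 1.
All clauses are satisfied.

A: 1; B: 1; C: 0; D: 1; E: 0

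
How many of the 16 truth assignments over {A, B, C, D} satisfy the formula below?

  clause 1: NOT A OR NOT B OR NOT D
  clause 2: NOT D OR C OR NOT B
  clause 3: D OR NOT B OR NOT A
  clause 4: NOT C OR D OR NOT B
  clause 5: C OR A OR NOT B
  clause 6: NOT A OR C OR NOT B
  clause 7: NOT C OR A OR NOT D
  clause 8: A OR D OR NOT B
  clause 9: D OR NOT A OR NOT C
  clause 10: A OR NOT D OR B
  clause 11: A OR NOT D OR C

There are 2^4 = 16 truth assignments over (A, B, C, D).
Check each against the 11 clauses (columns in the order A, B, C, D):
  F F F F  ✓ satisfies all
  F F F T  ✗ fails (A OR NOT D OR B)
  F F T F  ✓ satisfies all
  F F T T  ✗ fails (NOT C OR A OR NOT D)
  F T F F  ✗ fails (C OR A OR NOT B)
  F T F T  ✗ fails (NOT D OR C OR NOT B)
  F T T F  ✗ fails (NOT C OR D OR NOT B)
  F T T T  ✗ fails (NOT C OR A OR NOT D)
  T F F F  ✓ satisfies all
  T F F T  ✓ satisfies all
  T F T F  ✗ fails (D OR NOT A OR NOT C)
  T F T T  ✓ satisfies all
  T T F F  ✗ fails (D OR NOT B OR NOT A)
  T T F T  ✗ fails (NOT A OR NOT B OR NOT D)
  T T T F  ✗ fails (D OR NOT B OR NOT A)
  T T T T  ✗ fails (NOT A OR NOT B OR NOT D)
5 of the 16 rows are models.

5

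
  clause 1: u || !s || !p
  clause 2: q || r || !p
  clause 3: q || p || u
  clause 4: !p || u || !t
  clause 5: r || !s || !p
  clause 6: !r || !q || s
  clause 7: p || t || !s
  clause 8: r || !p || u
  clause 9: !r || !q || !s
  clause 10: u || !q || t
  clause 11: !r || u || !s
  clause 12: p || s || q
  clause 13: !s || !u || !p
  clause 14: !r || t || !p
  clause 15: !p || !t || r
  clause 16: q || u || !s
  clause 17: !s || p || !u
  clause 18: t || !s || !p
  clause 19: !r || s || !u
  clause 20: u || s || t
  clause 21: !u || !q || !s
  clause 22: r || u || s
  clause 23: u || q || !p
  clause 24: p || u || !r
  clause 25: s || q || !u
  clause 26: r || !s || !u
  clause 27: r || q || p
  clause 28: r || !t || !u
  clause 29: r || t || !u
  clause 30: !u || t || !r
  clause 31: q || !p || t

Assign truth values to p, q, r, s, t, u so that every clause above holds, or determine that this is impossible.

p ↦ false, q ↦ true, r ↦ false, s ↦ true, t ↦ true, u ↦ false

Suppose u = false.
Suppose s = true.
From the singleton clause (!p), p = false.
From the singleton clause (q), q = true.
From the singleton clause (t), t = true.
From the singleton clause (!r), r = false.
Every clause now holds.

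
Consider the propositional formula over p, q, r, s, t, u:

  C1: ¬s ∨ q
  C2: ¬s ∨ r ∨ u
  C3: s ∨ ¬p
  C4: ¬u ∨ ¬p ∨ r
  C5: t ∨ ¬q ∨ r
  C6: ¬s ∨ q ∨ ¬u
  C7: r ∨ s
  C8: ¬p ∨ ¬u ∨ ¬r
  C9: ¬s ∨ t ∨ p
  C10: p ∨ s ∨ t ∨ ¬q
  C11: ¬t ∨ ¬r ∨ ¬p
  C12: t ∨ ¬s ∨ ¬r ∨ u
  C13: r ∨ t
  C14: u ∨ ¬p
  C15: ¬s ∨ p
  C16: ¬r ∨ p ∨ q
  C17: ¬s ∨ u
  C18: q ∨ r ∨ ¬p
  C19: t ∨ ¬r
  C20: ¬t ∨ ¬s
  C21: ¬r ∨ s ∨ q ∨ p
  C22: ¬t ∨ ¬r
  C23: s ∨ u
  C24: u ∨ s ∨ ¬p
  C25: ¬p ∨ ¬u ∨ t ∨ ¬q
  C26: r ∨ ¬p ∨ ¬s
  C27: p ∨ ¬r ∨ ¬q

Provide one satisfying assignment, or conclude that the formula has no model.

Branch on s: set s = False.
The clause (¬p) is unit, so p = False.
The clause (r) is unit, so r = True.
The clause (q) is unit, so q = True.
Now (¬q) is unsatisfied and unit — conflict.
Undo s and try s = True.
The clause (q) is unit, so q = True.
The clause (p) is unit, so p = True.
The clause (u) is unit, so u = True.
The clause (r) is unit, so r = True.
Now (¬r) is unsatisfied and unit — conflict.
Both values of s lead to a conflict.

UNSATISFIABLE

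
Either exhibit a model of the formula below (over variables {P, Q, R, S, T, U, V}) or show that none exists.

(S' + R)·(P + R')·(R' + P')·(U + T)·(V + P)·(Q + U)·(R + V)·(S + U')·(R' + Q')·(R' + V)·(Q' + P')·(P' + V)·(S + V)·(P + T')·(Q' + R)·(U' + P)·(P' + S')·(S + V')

Try S = 0.
The clause (U') is unit, so U = 0.
The clause (T) is unit, so T = 1.
The clause (Q) is unit, so Q = 1.
The clause (R') is unit, so R = 0.
That conflicts with the unit clause (R).
Backtrack on S: now try S = 1.
The clause (R) is unit, so R = 1.
The clause (P) is unit, so P = 1.
That conflicts with the unit clause (P').
Neither S = 1 nor S = 0 works.

UNSATISFIABLE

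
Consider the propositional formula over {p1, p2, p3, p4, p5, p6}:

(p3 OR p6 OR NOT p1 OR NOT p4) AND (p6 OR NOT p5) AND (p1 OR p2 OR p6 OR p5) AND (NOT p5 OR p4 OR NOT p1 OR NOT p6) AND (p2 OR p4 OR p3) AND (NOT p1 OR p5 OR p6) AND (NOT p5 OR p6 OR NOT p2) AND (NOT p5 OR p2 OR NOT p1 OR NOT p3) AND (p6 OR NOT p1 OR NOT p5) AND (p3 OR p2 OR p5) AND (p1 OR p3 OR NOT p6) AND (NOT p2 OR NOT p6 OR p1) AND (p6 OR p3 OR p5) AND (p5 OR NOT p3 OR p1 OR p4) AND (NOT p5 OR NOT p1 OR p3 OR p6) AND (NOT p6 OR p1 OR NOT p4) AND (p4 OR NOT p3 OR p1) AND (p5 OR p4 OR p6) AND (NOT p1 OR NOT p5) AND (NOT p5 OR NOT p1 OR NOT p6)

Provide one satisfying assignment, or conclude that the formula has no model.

p1: true; p2: false; p3: true; p4: false; p5: false; p6: true

Suppose p6 = true.
Suppose p1 = true.
(NOT p5) alone gives p5 = false.
Suppose p3 = true.
All clauses hold; p2, p4 can take either value.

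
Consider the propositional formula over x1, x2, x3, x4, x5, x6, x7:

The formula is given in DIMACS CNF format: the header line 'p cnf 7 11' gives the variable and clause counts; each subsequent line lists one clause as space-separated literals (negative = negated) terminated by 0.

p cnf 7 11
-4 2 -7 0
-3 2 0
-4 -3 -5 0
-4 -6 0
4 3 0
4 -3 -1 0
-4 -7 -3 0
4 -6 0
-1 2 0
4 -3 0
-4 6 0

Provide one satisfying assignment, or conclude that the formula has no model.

UNSATISFIABLE

Suppose x3 = False.
From the singleton clause (x4), x4 = True.
From the singleton clause (¬x6), x6 = False.
Now (x6) is unsatisfied and unit — conflict.
That branch fails; take x3 = True instead.
From the singleton clause (x2), x2 = True.
From the singleton clause (x4), x4 = True.
From the singleton clause (¬x5), x5 = False.
From the singleton clause (¬x6), x6 = False.
Now (x6) is unsatisfied and unit — conflict.
Neither x3 = True nor x3 = False works.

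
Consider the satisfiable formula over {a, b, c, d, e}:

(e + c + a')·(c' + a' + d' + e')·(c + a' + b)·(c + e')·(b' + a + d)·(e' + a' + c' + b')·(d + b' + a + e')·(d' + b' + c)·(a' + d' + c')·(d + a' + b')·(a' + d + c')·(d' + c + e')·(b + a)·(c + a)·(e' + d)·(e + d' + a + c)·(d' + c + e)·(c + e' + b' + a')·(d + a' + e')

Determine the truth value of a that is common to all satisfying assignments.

Suppose a = 1.
Suppose e = 1.
(c) alone gives c = 1.
(d') alone gives d = 0.
That conflicts with the unit clause (d).
So e must be the other value — set e = 0.
(c) alone gives c = 1.
(d') alone gives d = 0.
That conflicts with the unit clause (d).
Either choice for e ends in contradiction.
So every satisfying assignment has a = False.

False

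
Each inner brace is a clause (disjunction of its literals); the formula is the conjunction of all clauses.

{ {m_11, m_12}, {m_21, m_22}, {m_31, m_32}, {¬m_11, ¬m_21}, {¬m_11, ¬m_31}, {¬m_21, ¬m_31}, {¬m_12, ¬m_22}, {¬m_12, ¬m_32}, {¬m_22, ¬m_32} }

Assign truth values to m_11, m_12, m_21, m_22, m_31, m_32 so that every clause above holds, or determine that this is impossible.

UNSATISFIABLE

Branch on m_11: set m_11 = True.
(¬m_21) alone gives m_21 = False.
(m_22) alone gives m_22 = True.
(¬m_31) alone gives m_31 = False.
(m_32) alone gives m_32 = True.
That conflicts with the unit clause (¬m_32).
Backtrack on m_11: now try m_11 = False.
(m_12) alone gives m_12 = True.
(¬m_22) alone gives m_22 = False.
(m_21) alone gives m_21 = True.
(¬m_31) alone gives m_31 = False.
(m_32) alone gives m_32 = True.
That conflicts with the unit clause (¬m_32).
Neither m_11 = True nor m_11 = False works.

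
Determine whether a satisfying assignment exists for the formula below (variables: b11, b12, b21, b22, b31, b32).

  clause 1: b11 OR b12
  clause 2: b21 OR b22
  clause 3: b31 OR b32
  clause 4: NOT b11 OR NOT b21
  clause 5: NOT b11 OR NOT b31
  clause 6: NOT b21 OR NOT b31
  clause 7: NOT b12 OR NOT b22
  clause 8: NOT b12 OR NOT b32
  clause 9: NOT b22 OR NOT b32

No, unsatisfiable

Branch on b11: set b11 = true.
From the singleton clause (NOT b21), b21 = false.
From the singleton clause (b22), b22 = true.
From the singleton clause (NOT b31), b31 = false.
From the singleton clause (b32), b32 = true.
That conflicts with the unit clause (NOT b32).
Undo b11 and try b11 = false.
From the singleton clause (b12), b12 = true.
From the singleton clause (NOT b22), b22 = false.
From the singleton clause (b21), b21 = true.
From the singleton clause (NOT b31), b31 = false.
From the singleton clause (b32), b32 = true.
That conflicts with the unit clause (NOT b32).
Either choice for b11 ends in contradiction.
No assignment satisfies every clause.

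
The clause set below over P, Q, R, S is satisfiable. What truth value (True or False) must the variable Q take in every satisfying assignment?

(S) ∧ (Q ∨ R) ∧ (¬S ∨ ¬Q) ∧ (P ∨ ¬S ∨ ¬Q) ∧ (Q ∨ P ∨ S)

Suppose Q = True.
Unit clause (S) forces S = True.
But (¬S) is also a unit clause — contradiction.
So every satisfying assignment has Q = False.

False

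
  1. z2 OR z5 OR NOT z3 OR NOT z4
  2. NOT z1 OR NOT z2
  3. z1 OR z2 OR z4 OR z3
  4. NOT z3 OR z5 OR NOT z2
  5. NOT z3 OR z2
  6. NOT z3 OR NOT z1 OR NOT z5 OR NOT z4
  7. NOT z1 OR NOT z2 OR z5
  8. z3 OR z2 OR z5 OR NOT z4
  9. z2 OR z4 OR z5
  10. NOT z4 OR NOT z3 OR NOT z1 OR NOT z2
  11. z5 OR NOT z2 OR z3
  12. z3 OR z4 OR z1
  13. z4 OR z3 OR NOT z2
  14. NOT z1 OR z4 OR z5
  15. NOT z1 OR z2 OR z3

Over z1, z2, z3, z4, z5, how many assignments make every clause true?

There are 2^5 = 32 truth assignments over (z1, z2, z3, z4, z5).
Split on z1. With z1 = true, the clauses containing z1 are satisfied and NOT z1 drops from the rest; 0 of the 2^4 = 16 assignments to the other variables satisfy what remains.
With z1 = false, by the same count on the reduced clause set, 4 assignments work.
Total: 0 + 4 = 4.

4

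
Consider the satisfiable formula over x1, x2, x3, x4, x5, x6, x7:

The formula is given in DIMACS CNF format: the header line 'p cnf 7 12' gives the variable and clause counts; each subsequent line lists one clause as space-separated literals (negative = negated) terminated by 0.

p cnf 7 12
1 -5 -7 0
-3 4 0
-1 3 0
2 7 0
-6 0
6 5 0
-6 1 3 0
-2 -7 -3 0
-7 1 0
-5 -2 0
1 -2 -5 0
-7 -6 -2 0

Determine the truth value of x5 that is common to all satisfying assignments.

True

Suppose x5 = False.
From the singleton clause (¬x6), x6 = False.
Now (x6) is unsatisfied and unit — conflict.
So every satisfying assignment has x5 = True.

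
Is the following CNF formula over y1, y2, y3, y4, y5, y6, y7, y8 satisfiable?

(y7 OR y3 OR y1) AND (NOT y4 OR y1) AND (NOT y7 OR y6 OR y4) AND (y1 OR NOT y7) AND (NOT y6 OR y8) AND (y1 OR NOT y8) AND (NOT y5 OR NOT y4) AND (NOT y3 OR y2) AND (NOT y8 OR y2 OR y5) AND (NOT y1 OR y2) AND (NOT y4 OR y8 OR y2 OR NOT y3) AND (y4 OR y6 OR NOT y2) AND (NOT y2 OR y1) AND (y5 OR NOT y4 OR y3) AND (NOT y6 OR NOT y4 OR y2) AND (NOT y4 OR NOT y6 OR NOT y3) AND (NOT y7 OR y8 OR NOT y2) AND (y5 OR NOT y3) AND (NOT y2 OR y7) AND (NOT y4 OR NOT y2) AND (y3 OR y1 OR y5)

Case y4 = false:
Case y7 = true:
(y6) alone gives y6 = true.
(y1) alone gives y1 = true.
(y8) alone gives y8 = true.
(y2) alone gives y2 = true.
Case y5 = true:
All clauses hold; y3 can take either value.
A satisfying assignment: y1: true; y2: true; y3: false; y4: false; y5: true; y6: true; y7: true; y8: true.

Yes, satisfiable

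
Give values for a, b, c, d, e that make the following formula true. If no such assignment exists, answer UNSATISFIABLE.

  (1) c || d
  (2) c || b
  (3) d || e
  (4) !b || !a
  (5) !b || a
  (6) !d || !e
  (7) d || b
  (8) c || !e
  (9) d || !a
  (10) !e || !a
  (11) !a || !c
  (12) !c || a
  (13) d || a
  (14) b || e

Suppose c = true.
Unit clause (!a) forces a = false.
But (a) is also a unit clause — contradiction.
So c must be the other value — set c = false.
Unit clause (d) forces d = true.
Unit clause (b) forces b = true.
Unit clause (!a) forces a = false.
But (a) is also a unit clause — contradiction.
Both values of c lead to a conflict.

UNSATISFIABLE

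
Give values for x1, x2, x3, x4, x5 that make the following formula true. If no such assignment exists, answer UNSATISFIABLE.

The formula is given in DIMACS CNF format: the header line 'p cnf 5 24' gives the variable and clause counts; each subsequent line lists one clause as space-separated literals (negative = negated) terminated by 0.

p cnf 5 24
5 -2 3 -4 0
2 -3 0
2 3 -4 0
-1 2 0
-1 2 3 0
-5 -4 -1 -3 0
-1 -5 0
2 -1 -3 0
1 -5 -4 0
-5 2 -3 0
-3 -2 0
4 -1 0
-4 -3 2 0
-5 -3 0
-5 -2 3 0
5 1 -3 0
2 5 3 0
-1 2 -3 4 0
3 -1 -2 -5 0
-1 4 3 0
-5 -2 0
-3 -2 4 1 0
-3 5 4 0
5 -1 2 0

x1: False; x2: True; x3: False; x4: False; x5: False

Branch on x2: set x2 = True.
The clause (¬x3) is unit, so x3 = False.
The clause (¬x5) is unit, so x5 = False.
The clause (¬x4) is unit, so x4 = False.
The clause (¬x1) is unit, so x1 = False.
Every clause now holds.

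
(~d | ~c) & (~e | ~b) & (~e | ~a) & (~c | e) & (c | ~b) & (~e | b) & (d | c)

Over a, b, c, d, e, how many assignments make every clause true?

There are 2^5 = 32 truth assignments over (a, b, c, d, e).
Split on e. With e = 1, the clauses containing e are satisfied and ~e drops from the rest; 0 of the 2^4 = 16 assignments to the other variables satisfy what remains.
With e = 0, by the same count on the reduced clause set, 2 assignments work.
(One model: a=F, b=F, c=F, d=T, e=F.)
Total: 0 + 2 = 2.

2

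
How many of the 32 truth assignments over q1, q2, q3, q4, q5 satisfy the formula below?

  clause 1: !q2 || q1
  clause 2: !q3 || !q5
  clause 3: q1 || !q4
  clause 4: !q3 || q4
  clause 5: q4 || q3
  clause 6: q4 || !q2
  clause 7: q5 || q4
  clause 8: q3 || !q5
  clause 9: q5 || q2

2

There are 2^5 = 32 truth assignments over (q1, q2, q3, q4, q5).
Split on q3. With q3 = true, the clauses containing q3 are satisfied and !q3 drops from the rest; 1 of the 2^4 = 16 assignments to the other variables satisfy what remains.
With q3 = false, by the same count on the reduced clause set, 1 assignment works.
Total: 1 + 1 = 2.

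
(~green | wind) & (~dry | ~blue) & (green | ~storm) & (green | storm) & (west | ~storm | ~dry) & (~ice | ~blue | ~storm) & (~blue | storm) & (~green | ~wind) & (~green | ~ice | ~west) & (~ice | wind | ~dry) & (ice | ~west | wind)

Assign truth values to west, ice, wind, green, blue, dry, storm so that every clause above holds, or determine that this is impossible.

Case green = 0:
(~storm) alone gives storm = 0.
But (storm) is also a unit clause — contradiction.
Undo green and try green = 1.
(wind) alone gives wind = 1.
But (~wind) is also a unit clause — contradiction.
Either choice for green ends in contradiction.

UNSATISFIABLE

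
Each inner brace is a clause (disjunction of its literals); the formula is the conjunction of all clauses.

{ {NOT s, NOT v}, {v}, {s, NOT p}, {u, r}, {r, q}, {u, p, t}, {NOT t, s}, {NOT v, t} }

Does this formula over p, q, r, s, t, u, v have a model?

No

The clause (v) is unit, so v = true.
The clause (NOT s) is unit, so s = false.
The clause (NOT p) is unit, so p = false.
The clause (NOT t) is unit, so t = false.
Now (t) is unsatisfied and unit — conflict.
No assignment satisfies every clause.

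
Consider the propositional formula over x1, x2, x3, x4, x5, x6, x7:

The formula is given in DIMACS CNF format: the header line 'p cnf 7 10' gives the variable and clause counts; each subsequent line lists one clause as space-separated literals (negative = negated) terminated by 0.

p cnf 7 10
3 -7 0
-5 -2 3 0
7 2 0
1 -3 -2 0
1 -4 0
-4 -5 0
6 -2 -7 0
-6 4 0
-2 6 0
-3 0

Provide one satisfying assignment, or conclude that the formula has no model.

x1 ↦ True,  x2 ↦ True,  x3 ↦ False,  x4 ↦ True,  x5 ↦ False,  x6 ↦ True,  x7 ↦ False

Unit clause (¬x3) forces x3 = False.
Unit clause (¬x7) forces x7 = False.
Unit clause (x2) forces x2 = True.
Unit clause (¬x5) forces x5 = False.
Unit clause (x6) forces x6 = True.
Unit clause (x4) forces x4 = True.
Unit clause (x1) forces x1 = True.
All clauses are satisfied.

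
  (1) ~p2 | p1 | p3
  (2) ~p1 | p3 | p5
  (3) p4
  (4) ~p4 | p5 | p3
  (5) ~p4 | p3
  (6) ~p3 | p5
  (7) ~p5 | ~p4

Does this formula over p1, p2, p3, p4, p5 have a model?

No

(p4) alone gives p4 = 1.
(p3) alone gives p3 = 1.
(p5) alone gives p5 = 1.
That conflicts with the unit clause (~p5).
No assignment satisfies every clause.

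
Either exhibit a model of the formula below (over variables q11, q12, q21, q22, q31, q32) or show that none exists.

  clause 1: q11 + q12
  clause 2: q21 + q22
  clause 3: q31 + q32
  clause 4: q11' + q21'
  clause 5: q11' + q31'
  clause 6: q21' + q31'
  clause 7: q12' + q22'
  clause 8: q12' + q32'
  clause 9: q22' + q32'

Branch on q11: set q11 = 1.
From the singleton clause (q21'), q21 = 0.
From the singleton clause (q22), q22 = 1.
From the singleton clause (q31'), q31 = 0.
From the singleton clause (q32), q32 = 1.
But (q32') is also a unit clause — contradiction.
So q11 must be the other value — set q11 = 0.
From the singleton clause (q12), q12 = 1.
From the singleton clause (q22'), q22 = 0.
From the singleton clause (q21), q21 = 1.
From the singleton clause (q31'), q31 = 0.
From the singleton clause (q32), q32 = 1.
But (q32') is also a unit clause — contradiction.
Both values of q11 lead to a conflict.

UNSATISFIABLE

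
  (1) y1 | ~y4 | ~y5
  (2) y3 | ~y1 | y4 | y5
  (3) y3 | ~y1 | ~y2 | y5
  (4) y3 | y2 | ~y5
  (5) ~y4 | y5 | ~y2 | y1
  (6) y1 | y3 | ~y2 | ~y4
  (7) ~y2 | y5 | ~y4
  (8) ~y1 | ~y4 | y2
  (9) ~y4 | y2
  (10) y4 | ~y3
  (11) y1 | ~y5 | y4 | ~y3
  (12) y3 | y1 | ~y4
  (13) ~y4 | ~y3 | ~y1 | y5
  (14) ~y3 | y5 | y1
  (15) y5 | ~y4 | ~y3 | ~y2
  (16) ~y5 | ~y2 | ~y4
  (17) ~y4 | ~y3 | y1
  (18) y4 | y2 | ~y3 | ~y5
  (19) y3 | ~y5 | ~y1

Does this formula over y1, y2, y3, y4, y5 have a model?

Yes, satisfiable

Suppose y4 = 0.
(~y3) alone gives y3 = 0.
Suppose y1 = 0.
Suppose y2 = 1.
No clause remains; y5 is free.
A satisfying assignment: y1: 0,  y2: 1,  y3: 0,  y4: 0,  y5: 1.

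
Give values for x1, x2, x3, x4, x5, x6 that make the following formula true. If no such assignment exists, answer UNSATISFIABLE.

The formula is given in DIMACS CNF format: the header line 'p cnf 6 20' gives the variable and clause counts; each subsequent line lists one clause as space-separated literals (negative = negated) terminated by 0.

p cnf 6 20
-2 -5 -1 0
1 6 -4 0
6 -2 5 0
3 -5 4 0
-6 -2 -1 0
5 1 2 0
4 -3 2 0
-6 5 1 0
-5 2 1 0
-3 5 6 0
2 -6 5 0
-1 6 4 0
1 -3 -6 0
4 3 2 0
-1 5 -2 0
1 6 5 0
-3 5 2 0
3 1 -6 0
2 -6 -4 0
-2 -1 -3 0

Suppose x2 = False.
Suppose x5 = False.
Unit clause (x1) forces x1 = True.
Unit clause (¬x6) forces x6 = False.
Unit clause (¬x3) forces x3 = False.
Unit clause (x4) forces x4 = True.
All clauses are satisfied.

x1=True, x2=False, x3=False, x4=True, x5=False, x6=False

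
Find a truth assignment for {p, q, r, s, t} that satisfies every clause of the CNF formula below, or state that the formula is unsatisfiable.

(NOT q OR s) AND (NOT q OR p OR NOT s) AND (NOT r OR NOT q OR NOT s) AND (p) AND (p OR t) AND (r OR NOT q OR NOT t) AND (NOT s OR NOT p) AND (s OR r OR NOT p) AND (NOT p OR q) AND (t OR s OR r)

From the singleton clause (p), p = true.
From the singleton clause (NOT s), s = false.
From the singleton clause (NOT q), q = false.
But (q) is also a unit clause — contradiction.

UNSATISFIABLE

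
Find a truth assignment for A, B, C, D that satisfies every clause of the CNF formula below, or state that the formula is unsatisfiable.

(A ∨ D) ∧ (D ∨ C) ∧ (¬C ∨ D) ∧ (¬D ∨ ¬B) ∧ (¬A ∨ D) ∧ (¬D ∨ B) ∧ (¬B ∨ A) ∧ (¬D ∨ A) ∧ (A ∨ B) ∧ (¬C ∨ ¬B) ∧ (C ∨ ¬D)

Branch on A: set A = True.
The clause (D) is unit, so D = True.
The clause (¬B) is unit, so B = False.
Now (B) is unsatisfied and unit — conflict.
Backtrack on A: now try A = False.
The clause (D) is unit, so D = True.
Now (¬D) is unsatisfied and unit — conflict.
Neither A = True nor A = False works.

UNSATISFIABLE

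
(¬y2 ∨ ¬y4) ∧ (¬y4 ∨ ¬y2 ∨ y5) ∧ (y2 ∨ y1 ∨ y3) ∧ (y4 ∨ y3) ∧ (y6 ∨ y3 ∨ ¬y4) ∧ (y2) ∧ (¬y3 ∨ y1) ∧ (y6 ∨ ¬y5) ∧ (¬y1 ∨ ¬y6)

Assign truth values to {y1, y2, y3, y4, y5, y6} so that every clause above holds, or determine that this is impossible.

y1: True,  y2: True,  y3: True,  y4: False,  y5: False,  y6: False

The clause (y2) is unit, so y2 = True.
The clause (¬y4) is unit, so y4 = False.
The clause (y3) is unit, so y3 = True.
The clause (y1) is unit, so y1 = True.
The clause (¬y6) is unit, so y6 = False.
The clause (¬y5) is unit, so y5 = False.
All clauses are satisfied.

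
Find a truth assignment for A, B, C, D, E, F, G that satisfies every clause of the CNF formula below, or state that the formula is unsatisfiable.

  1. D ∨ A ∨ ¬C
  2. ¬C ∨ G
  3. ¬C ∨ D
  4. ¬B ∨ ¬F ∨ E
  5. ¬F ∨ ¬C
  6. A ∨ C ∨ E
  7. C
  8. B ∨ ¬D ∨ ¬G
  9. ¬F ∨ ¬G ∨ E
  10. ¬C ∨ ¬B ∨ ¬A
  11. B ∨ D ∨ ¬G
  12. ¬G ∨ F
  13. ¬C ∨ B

The clause (C) is unit, so C = True.
The clause (G) is unit, so G = True.
The clause (D) is unit, so D = True.
The clause (¬F) is unit, so F = False.
That conflicts with the unit clause (F).

UNSATISFIABLE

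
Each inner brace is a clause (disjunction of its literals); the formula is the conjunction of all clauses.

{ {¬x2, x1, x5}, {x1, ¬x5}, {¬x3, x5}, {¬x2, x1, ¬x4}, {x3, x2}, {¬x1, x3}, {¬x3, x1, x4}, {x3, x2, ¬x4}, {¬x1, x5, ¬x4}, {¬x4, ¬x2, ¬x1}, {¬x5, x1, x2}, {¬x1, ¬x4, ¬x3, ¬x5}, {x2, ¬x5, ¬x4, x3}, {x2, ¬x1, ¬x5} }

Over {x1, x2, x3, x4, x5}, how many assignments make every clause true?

There are 2^5 = 32 truth assignments over (x1, x2, x3, x4, x5).
Split on x4. With x4 = True, the clauses containing x4 are satisfied and ¬x4 drops from the rest; 0 of the 2^4 = 16 assignments to the other variables satisfy what remains.
With x4 = False, by the same count on the reduced clause set, 1 assignment works.
Total: 0 + 1 = 1.

1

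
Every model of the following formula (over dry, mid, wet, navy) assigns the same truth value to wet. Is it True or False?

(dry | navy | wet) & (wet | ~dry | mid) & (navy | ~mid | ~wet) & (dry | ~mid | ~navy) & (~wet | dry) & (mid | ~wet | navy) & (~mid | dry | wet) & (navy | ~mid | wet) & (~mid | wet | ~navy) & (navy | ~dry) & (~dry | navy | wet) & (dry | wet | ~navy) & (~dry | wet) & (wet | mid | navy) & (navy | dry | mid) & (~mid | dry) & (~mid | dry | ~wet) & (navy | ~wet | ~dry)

True

Suppose wet = 0.
From the singleton clause (~dry), dry = 0.
From the singleton clause (navy), navy = 1.
But (~navy) is also a unit clause — contradiction.
So every satisfying assignment has wet = True.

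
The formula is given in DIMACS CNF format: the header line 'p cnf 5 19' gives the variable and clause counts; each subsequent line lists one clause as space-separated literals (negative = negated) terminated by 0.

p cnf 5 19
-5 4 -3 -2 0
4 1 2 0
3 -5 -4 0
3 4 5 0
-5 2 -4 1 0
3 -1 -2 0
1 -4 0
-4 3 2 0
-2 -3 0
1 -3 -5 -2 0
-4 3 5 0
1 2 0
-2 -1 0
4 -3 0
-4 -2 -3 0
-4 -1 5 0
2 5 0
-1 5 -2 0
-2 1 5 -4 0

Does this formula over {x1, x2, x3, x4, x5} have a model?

Yes, satisfiable

Try x1 = True.
The clause (¬x2) is unit, so x2 = False.
The clause (x5) is unit, so x5 = True.
Try x3 = True.
The clause (x4) is unit, so x4 = True.
Every clause now holds.
A satisfying assignment: x1=True, x2=False, x3=True, x4=True, x5=True.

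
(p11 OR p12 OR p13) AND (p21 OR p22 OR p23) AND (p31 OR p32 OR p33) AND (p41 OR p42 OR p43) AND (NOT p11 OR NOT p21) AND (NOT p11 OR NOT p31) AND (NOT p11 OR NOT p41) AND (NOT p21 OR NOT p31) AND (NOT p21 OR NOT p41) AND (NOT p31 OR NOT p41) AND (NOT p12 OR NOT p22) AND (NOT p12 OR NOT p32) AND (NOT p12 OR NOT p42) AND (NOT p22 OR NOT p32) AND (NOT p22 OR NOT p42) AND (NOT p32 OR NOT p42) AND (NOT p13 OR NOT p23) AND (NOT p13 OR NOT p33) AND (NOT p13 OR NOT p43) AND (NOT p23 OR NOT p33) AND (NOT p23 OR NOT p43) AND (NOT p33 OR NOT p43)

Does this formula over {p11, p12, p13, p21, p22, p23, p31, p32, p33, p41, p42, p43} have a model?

Case p11 = false:
Case p12 = true:
(NOT p22) alone gives p22 = false.
(NOT p32) alone gives p32 = false.
(NOT p42) alone gives p42 = false.
Case p21 = true:
(NOT p31) alone gives p31 = false.
(p33) alone gives p33 = true.
(NOT p41) alone gives p41 = false.
(p43) alone gives p43 = true.
Now (NOT p43) is unsatisfied and unit — conflict.
That branch fails; take p21 = false instead.
(p23) alone gives p23 = true.
(NOT p13) alone gives p13 = false.
(NOT p33) alone gives p33 = false.
(p31) alone gives p31 = true.
(NOT p41) alone gives p41 = false.
(p43) alone gives p43 = true.
Now (NOT p43) is unsatisfied and unit — conflict.
Either choice for p21 ends in contradiction.
That branch fails; take p12 = false instead.
(p13) alone gives p13 = true.
(NOT p23) alone gives p23 = false.
(NOT p33) alone gives p33 = false.
(NOT p43) alone gives p43 = false.
Case p21 = true:
(NOT p31) alone gives p31 = false.
(p32) alone gives p32 = true.
(NOT p41) alone gives p41 = false.
(p42) alone gives p42 = true.
Now (NOT p42) is unsatisfied and unit — conflict.
That branch fails; take p21 = false instead.
(p22) alone gives p22 = true.
(NOT p32) alone gives p32 = false.
(p31) alone gives p31 = true.
(NOT p41) alone gives p41 = false.
(p42) alone gives p42 = true.
Now (NOT p42) is unsatisfied and unit — conflict.
Either choice for p21 ends in contradiction.
Either choice for p12 ends in contradiction.
That branch fails; take p11 = true instead.
(NOT p21) alone gives p21 = false.
(NOT p31) alone gives p31 = false.
(NOT p41) alone gives p41 = false.
Case p22 = true:
(NOT p12) alone gives p12 = false.
(NOT p32) alone gives p32 = false.
(p33) alone gives p33 = true.
(NOT p42) alone gives p42 = false.
(p43) alone gives p43 = true.
Now (NOT p43) is unsatisfied and unit — conflict.
That branch fails; take p22 = false instead.
(p23) alone gives p23 = true.
(NOT p13) alone gives p13 = false.
(NOT p33) alone gives p33 = false.
(p32) alone gives p32 = true.
(NOT p12) alone gives p12 = false.
(NOT p42) alone gives p42 = false.
(p43) alone gives p43 = true.
Now (NOT p43) is unsatisfied and unit — conflict.
Either choice for p22 ends in contradiction.
Either choice for p11 ends in contradiction.
No assignment satisfies every clause.

No, unsatisfiable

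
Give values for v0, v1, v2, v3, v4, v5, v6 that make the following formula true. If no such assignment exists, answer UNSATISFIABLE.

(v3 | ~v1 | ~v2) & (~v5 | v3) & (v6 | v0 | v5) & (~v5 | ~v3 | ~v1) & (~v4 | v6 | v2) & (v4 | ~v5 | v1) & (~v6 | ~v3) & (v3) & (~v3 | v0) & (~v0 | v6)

UNSATISFIABLE

From the singleton clause (v3), v3 = 1.
From the singleton clause (~v6), v6 = 0.
From the singleton clause (v0), v0 = 1.
Now (~v0) is unsatisfied and unit — conflict.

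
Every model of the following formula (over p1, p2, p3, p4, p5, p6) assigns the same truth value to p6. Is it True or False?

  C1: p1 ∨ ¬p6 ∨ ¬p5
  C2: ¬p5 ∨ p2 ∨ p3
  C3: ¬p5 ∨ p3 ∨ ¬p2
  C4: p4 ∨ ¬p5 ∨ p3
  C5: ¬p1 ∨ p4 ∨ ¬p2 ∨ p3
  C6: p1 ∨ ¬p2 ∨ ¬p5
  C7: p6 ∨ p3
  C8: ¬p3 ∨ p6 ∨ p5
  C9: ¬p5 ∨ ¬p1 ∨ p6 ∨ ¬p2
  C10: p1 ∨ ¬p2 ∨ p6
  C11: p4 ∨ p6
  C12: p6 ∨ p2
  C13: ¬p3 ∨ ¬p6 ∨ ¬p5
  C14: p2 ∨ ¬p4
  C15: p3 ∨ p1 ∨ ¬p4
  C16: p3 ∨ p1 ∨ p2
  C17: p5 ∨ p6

True

Suppose p6 = False.
The clause (p3) is unit, so p3 = True.
The clause (p5) is unit, so p5 = True.
The clause (p4) is unit, so p4 = True.
The clause (p2) is unit, so p2 = True.
The clause (p1) is unit, so p1 = True.
That conflicts with the unit clause (¬p1).
So every satisfying assignment has p6 = True.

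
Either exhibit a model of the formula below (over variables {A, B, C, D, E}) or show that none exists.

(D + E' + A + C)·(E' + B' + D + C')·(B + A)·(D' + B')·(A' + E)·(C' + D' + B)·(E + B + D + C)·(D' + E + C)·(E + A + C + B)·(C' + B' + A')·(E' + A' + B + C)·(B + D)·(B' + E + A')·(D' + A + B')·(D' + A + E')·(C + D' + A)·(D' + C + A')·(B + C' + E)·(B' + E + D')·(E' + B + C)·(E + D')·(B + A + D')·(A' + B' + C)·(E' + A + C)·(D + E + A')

Branch on B: set B = 1.
The clause (D') is unit, so D = 0.
Branch on E: set E = 0.
The clause (A') is unit, so A = 0.
All clauses hold; C can take either value.

A: 0,  B: 1,  C: 0,  D: 0,  E: 0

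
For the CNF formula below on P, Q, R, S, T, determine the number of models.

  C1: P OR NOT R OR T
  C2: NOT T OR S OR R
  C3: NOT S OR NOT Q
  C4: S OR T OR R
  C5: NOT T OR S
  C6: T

4

There are 2^5 = 32 truth assignments over (P, Q, R, S, T).
Split on R. With R = true, the clauses containing R are satisfied and NOT R drops from the rest; 2 of the 2^4 = 16 assignments to the other variables satisfy what remains.
With R = false, by the same count on the reduced clause set, 2 assignments work.
Total: 2 + 2 = 4.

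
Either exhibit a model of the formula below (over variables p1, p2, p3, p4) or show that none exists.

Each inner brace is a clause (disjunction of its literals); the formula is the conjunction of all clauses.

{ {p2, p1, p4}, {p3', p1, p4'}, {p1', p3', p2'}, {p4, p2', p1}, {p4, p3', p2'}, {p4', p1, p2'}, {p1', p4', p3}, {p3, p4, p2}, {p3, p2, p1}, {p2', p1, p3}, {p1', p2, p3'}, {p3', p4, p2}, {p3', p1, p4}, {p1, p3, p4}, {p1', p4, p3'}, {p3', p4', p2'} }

Try p2 = 1.
Try p1 = 1.
From the singleton clause (p3'), p3 = 0.
From the singleton clause (p4'), p4 = 0.
This assignment satisfies each clause.

p1: 1, p2: 1, p3: 0, p4: 0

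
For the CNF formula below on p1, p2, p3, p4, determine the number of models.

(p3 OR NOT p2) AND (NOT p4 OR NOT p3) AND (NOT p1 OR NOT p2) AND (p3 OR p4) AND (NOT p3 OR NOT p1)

4

There are 2^4 = 16 truth assignments over (p1, p2, p3, p4).
Split on p3. With p3 = true, the clauses containing p3 are satisfied and NOT p3 drops from the rest; 2 of the 2^3 = 8 assignments to the other variables satisfy what remains.
With p3 = false, by the same count on the reduced clause set, 2 assignments work.
Total: 2 + 2 = 4.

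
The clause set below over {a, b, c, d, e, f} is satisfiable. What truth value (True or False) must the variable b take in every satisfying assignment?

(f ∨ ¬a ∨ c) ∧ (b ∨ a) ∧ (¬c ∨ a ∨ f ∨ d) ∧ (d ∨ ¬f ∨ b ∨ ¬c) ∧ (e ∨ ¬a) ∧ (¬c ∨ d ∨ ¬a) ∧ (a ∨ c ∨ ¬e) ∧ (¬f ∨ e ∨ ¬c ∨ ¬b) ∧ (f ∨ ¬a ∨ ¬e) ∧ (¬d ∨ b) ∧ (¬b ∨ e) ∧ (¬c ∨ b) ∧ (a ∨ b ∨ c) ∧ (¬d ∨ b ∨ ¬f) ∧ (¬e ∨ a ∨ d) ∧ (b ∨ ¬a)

True

Suppose b = False.
The clause (a) is unit, so a = True.
That conflicts with the unit clause (¬a).
So every satisfying assignment has b = True.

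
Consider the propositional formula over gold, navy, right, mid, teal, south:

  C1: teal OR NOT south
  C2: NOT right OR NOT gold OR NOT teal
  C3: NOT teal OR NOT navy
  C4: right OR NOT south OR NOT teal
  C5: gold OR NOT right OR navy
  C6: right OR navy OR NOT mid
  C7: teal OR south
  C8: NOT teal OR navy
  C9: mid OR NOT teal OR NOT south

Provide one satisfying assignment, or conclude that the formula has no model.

UNSATISFIABLE

Branch on teal: set teal = true.
(NOT navy) alone gives navy = false.
Now (navy) is unsatisfied and unit — conflict.
Undo teal and try teal = false.
(NOT south) alone gives south = false.
Now (south) is unsatisfied and unit — conflict.
Neither teal = true nor teal = false works.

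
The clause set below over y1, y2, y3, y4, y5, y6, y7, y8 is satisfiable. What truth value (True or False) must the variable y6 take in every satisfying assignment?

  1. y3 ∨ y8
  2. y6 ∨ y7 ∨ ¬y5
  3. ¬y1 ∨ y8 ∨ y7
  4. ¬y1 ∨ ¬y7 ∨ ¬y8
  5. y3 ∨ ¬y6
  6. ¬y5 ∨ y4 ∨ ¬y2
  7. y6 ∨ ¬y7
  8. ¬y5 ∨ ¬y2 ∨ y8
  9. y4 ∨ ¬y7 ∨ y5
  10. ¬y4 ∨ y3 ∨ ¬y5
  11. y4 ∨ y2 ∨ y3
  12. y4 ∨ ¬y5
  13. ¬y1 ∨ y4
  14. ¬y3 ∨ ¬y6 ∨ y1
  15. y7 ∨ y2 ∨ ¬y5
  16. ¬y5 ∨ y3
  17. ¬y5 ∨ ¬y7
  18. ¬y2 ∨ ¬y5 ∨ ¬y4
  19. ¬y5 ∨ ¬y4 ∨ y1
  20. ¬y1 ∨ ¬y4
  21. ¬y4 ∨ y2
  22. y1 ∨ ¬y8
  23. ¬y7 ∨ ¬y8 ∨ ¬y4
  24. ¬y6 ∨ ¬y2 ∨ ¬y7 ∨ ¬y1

Suppose y6 = True.
The clause (y3) is unit, so y3 = True.
The clause (y1) is unit, so y1 = True.
The clause (y4) is unit, so y4 = True.
But (¬y4) is also a unit clause — contradiction.
So every satisfying assignment has y6 = False.

False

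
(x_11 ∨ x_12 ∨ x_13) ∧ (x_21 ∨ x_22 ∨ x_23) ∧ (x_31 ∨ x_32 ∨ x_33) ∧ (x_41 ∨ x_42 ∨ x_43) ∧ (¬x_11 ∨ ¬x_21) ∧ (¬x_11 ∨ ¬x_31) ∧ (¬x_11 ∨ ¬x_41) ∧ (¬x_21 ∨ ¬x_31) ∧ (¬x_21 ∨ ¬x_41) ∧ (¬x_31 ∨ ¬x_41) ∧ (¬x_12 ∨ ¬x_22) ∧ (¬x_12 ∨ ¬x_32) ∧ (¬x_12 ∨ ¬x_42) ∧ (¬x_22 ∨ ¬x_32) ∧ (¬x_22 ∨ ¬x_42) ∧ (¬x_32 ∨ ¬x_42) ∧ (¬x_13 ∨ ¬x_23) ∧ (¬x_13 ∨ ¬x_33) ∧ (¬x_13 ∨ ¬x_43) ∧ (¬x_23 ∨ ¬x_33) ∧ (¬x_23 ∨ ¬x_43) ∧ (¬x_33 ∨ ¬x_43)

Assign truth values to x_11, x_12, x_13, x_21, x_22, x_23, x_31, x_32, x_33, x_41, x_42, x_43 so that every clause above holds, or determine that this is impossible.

UNSATISFIABLE

Suppose x_11 = False.
Suppose x_12 = True.
(¬x_22) alone gives x_22 = False.
(¬x_32) alone gives x_32 = False.
(¬x_42) alone gives x_42 = False.
Suppose x_21 = True.
(¬x_31) alone gives x_31 = False.
(x_33) alone gives x_33 = True.
(¬x_41) alone gives x_41 = False.
(x_43) alone gives x_43 = True.
That conflicts with the unit clause (¬x_43).
Backtrack on x_21: now try x_21 = False.
(x_23) alone gives x_23 = True.
(¬x_13) alone gives x_13 = False.
(¬x_33) alone gives x_33 = False.
(x_31) alone gives x_31 = True.
(¬x_41) alone gives x_41 = False.
(x_43) alone gives x_43 = True.
That conflicts with the unit clause (¬x_43).
Neither x_21 = True nor x_21 = False works.
Backtrack on x_12: now try x_12 = False.
(x_13) alone gives x_13 = True.
(¬x_23) alone gives x_23 = False.
(¬x_33) alone gives x_33 = False.
(¬x_43) alone gives x_43 = False.
Suppose x_21 = True.
(¬x_31) alone gives x_31 = False.
(x_32) alone gives x_32 = True.
(¬x_41) alone gives x_41 = False.
(x_42) alone gives x_42 = True.
That conflicts with the unit clause (¬x_42).
Backtrack on x_21: now try x_21 = False.
(x_22) alone gives x_22 = True.
(¬x_32) alone gives x_32 = False.
(x_31) alone gives x_31 = True.
(¬x_41) alone gives x_41 = False.
(x_42) alone gives x_42 = True.
That conflicts with the unit clause (¬x_42).
Neither x_21 = True nor x_21 = False works.
Neither x_12 = True nor x_12 = False works.
Backtrack on x_11: now try x_11 = True.
(¬x_21) alone gives x_21 = False.
(¬x_31) alone gives x_31 = False.
(¬x_41) alone gives x_41 = False.
Suppose x_22 = True.
(¬x_12) alone gives x_12 = False.
(¬x_32) alone gives x_32 = False.
(x_33) alone gives x_33 = True.
(¬x_42) alone gives x_42 = False.
(x_43) alone gives x_43 = True.
That conflicts with the unit clause (¬x_43).
Backtrack on x_22: now try x_22 = False.
(x_23) alone gives x_23 = True.
(¬x_13) alone gives x_13 = False.
(¬x_33) alone gives x_33 = False.
(x_32) alone gives x_32 = True.
(¬x_12) alone gives x_12 = False.
(¬x_42) alone gives x_42 = False.
(x_43) alone gives x_43 = True.
That conflicts with the unit clause (¬x_43).
Neither x_22 = True nor x_22 = False works.
Neither x_11 = True nor x_11 = False works.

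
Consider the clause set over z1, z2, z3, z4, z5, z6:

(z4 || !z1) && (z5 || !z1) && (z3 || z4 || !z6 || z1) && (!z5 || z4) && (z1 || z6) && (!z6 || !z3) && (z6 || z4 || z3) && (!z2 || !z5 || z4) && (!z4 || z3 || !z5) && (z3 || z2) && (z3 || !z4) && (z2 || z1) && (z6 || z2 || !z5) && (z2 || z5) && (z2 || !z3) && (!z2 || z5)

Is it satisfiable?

Case z4 = true:
Unit clause (z3) forces z3 = true.
Unit clause (!z6) forces z6 = false.
Unit clause (z1) forces z1 = true.
Unit clause (z5) forces z5 = true.
Unit clause (z2) forces z2 = true.
Every clause now holds.
A satisfying assignment: z1 ↦ true, z2 ↦ true, z3 ↦ true, z4 ↦ true, z5 ↦ true, z6 ↦ false.

Yes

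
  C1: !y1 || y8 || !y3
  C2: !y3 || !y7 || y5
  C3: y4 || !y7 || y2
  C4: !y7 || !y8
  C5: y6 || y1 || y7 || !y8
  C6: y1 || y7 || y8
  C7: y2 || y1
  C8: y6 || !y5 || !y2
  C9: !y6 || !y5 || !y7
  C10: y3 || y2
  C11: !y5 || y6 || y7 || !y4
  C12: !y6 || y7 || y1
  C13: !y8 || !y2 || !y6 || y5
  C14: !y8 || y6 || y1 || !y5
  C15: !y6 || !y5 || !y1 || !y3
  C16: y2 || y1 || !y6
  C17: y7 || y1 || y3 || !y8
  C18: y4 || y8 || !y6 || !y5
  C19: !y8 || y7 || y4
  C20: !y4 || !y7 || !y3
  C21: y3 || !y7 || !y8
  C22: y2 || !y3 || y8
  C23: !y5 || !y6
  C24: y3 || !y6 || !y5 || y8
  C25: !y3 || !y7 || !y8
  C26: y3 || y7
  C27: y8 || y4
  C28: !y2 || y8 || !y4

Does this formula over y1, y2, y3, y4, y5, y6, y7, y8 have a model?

Satisfiable

Case y7 = false:
The clause (y3) is unit, so y3 = true.
Case y1 = true:
The clause (y8) is unit, so y8 = true.
The clause (y4) is unit, so y4 = true.
Case y5 = false:
Case y2 = false:
Every clause is now satisfied; y6 is unconstrained.
A satisfying assignment: y1=true,  y2=false,  y3=true,  y4=true,  y5=false,  y6=false,  y7=false,  y8=true.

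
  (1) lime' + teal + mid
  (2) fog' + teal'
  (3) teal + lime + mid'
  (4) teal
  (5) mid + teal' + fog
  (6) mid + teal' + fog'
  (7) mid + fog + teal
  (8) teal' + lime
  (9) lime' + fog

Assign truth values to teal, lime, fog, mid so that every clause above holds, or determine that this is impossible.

UNSATISFIABLE

Unit clause (teal) forces teal = 1.
Unit clause (fog') forces fog = 0.
Unit clause (mid) forces mid = 1.
Unit clause (lime) forces lime = 1.
But (lime') is also a unit clause — contradiction.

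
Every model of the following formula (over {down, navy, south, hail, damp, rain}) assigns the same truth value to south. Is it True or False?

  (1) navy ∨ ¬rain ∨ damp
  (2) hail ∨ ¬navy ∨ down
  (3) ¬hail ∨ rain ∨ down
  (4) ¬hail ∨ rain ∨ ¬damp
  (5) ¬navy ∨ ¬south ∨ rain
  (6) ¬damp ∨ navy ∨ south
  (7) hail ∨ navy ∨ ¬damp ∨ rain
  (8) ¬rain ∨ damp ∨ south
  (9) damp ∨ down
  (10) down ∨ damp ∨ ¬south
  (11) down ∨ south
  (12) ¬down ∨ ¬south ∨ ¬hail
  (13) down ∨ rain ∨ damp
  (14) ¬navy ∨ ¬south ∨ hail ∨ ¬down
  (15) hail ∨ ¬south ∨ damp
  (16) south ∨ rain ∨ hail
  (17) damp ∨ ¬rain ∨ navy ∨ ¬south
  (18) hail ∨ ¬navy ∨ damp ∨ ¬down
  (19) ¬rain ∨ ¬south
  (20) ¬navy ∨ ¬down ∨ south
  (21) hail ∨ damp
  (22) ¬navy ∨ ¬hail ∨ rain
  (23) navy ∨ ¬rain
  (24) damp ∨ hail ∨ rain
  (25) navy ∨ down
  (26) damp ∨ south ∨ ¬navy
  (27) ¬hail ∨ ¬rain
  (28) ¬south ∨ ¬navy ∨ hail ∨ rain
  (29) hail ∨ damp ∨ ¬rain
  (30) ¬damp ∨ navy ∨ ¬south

False

Suppose south = True.
From the singleton clause (¬rain), rain = False.
From the singleton clause (¬navy), navy = False.
From the singleton clause (down), down = True.
From the singleton clause (¬hail), hail = False.
From the singleton clause (¬damp), damp = False.
Now (damp) is unsatisfied and unit — conflict.
So every satisfying assignment has south = False.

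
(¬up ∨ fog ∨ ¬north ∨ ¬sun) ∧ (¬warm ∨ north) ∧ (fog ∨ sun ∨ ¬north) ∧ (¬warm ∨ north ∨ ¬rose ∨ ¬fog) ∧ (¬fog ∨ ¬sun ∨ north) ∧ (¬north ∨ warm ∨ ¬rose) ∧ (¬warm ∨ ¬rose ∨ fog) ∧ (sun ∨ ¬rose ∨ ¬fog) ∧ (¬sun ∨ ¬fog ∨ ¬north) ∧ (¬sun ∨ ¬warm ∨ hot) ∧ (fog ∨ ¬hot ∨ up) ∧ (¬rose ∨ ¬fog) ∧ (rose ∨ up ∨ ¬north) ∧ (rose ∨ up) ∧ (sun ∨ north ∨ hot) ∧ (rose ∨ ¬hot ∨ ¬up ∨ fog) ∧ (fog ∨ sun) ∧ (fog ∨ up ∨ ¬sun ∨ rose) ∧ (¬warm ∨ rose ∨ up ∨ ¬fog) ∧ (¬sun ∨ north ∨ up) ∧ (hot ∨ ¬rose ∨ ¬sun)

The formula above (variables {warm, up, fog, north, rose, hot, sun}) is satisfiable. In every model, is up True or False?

Suppose up = False.
From the singleton clause (rose), rose = True.
From the singleton clause (¬fog), fog = False.
From the singleton clause (¬warm), warm = False.
From the singleton clause (¬north), north = False.
From the singleton clause (¬hot), hot = False.
From the singleton clause (sun), sun = True.
Now (¬sun) is unsatisfied and unit — conflict.
So every satisfying assignment has up = True.

True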